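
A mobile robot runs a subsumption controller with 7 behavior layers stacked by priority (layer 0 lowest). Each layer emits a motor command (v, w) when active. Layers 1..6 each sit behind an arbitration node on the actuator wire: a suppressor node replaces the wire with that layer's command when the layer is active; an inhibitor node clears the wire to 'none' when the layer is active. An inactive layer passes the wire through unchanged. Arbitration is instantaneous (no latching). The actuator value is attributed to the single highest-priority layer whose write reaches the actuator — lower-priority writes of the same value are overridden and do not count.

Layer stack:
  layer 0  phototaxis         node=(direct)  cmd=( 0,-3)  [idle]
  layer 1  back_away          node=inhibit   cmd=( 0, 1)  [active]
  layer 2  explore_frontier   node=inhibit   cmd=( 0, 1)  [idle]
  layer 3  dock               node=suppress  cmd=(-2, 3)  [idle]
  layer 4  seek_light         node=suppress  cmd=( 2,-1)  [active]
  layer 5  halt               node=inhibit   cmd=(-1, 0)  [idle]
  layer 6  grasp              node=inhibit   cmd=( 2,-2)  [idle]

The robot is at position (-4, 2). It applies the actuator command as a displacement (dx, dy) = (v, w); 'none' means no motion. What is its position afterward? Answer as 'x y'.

-2 1

[0] phototaxis off; wire := none
[1] back_away on (inhibit); wire := none
[2] explore_frontier off; pass none
[3] dock off; pass none
[4] seek_light on (suppress); wire := (2, -1)
[5] halt off; pass (2, -1)
[6] grasp off; pass (2, -1)
output (2, -1)
position: (-4, 2) + (2, -1) = (-2, 1)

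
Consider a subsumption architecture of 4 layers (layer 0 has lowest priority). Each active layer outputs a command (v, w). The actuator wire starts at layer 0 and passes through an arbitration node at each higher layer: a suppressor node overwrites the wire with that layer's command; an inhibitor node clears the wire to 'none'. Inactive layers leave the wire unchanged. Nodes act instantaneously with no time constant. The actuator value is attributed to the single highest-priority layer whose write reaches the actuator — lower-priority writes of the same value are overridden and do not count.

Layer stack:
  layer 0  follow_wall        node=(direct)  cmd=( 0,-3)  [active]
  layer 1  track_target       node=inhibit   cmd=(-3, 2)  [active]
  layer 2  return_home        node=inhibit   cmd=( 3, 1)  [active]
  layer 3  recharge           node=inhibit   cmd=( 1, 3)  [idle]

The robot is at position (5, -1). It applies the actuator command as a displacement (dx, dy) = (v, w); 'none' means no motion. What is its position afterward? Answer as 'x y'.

L0 follow_wall: active, feeds wire = (0, -3)
L1 track_target: active, inhibitor → wire = none
L2 return_home: active, inhibitor → wire = none
L3 recharge: idle → wire stays none
actuator = none
position: (5, -1) + none = (5, -1)

5 -1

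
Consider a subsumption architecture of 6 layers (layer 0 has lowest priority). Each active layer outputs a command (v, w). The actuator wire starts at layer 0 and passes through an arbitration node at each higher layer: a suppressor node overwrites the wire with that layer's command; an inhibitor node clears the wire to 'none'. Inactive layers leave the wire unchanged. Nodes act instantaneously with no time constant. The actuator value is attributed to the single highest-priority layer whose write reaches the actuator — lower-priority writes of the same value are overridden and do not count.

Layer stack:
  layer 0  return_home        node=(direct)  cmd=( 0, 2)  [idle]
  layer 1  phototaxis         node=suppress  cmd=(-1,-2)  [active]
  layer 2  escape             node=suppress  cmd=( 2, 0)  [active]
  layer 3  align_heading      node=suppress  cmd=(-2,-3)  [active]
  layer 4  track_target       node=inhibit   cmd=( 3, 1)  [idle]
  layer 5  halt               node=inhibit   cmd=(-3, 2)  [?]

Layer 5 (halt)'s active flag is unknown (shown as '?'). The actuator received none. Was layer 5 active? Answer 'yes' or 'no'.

If layer 5 is active=yes:
  actuator would be none
If layer 5 is active=no:
  actuator would be (-2, -3)
Observed none, so layer 5 was active.

yes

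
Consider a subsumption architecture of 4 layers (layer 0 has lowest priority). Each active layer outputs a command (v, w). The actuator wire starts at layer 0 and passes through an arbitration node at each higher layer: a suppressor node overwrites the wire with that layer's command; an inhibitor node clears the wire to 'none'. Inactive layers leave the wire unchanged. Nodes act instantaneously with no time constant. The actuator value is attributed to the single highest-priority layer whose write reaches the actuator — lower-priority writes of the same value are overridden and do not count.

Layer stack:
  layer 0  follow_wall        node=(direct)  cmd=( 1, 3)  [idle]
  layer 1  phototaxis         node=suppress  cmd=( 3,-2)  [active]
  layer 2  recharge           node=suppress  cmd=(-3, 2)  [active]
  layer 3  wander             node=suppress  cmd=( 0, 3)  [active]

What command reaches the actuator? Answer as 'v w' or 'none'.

0 3

L0 follow_wall: idle → wire = none
L1 phototaxis: active, suppressor → wire = (3, -2)
L2 recharge: active, suppressor → wire = (-3, 2)
L3 wander: active, suppressor → wire = (0, 3)
actuator = (0, 3)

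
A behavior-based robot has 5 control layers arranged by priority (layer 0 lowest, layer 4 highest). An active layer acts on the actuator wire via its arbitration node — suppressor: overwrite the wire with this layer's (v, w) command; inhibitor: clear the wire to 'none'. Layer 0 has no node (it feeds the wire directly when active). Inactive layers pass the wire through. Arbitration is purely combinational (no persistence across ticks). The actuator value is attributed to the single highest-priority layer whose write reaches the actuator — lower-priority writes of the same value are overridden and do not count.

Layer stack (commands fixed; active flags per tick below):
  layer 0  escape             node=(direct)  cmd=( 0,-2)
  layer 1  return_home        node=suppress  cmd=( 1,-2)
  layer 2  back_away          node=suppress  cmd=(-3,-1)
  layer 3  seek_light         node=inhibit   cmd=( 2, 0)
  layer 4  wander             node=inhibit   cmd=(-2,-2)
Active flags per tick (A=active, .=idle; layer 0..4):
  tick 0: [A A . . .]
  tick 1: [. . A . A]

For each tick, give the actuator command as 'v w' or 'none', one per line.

1 -2
none

tick 0:
  [0] escape on; wire := (0, -2)
  [1] return_home on (suppress); wire := (1, -2)
  [2] back_away off; pass (1, -2)
  [3] seek_light off; pass (1, -2)
  [4] wander off; pass (1, -2)
  output (1, -2)
tick 1:
  [0] escape off; wire := none
  [1] return_home off; pass none
  [2] back_away on (suppress); wire := (-3, -1)
  [3] seek_light off; pass (-3, -1)
  [4] wander on (inhibit); wire := none
  output none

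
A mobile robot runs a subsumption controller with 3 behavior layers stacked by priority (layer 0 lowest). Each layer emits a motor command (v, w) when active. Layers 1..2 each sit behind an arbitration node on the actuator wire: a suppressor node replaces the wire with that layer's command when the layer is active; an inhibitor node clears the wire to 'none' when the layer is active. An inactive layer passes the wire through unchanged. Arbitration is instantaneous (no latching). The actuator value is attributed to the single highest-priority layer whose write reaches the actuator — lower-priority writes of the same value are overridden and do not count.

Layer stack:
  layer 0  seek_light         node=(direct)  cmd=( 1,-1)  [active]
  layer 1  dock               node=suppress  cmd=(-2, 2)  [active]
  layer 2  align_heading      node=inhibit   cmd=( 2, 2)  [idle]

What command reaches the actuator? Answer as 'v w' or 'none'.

-2 2

L0 seek_light: active, feeds wire = (1, -1)
L1 dock: active, suppressor → wire = (-2, 2)
L2 align_heading: idle → wire stays (-2, 2)
actuator = (-2, 2)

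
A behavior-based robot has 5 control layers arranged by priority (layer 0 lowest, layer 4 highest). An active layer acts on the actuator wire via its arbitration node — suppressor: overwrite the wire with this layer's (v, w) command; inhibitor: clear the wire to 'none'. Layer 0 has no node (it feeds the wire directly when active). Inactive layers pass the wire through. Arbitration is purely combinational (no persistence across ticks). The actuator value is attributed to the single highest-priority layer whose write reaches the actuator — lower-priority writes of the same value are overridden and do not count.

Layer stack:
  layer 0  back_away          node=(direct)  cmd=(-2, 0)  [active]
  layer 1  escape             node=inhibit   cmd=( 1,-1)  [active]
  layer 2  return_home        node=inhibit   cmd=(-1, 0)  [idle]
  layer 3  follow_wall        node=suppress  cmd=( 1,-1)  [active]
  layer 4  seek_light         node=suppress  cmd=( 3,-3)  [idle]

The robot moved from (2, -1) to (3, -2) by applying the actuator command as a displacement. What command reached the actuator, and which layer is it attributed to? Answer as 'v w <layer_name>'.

1 -1 follow_wall

displacement = (3, -2) − (2, -1) = (1, -1)
layer 0 (back_away) active — direct: (-2, 0)
layer 1 (escape) active — inhibits: none
layer 2 (return_home) idle — unchanged: none
layer 3 (follow_wall) active — suppresses: (1, -1)
layer 4 (seek_light) idle — unchanged: (1, -1)
→ actuator (1, -1) — from layer 3 (follow_wall)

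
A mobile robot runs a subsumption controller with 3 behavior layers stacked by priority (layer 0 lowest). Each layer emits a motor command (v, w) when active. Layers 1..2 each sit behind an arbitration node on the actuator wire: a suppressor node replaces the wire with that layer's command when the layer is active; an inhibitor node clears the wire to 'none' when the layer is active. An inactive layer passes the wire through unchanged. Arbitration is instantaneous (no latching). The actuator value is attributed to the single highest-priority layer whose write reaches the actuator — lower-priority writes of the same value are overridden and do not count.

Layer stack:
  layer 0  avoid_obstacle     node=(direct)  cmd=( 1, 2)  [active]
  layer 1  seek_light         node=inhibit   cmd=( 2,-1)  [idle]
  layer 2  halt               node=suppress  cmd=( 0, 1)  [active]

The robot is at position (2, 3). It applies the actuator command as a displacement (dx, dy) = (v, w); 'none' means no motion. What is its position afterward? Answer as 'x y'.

2 4

L0 avoid_obstacle: active, feeds wire = (1, 2)
L1 seek_light: idle → wire stays (1, 2)
L2 halt: active, suppressor → wire = (0, 1)
actuator = (0, 1)
position: (2, 3) + (0, 1) = (2, 4)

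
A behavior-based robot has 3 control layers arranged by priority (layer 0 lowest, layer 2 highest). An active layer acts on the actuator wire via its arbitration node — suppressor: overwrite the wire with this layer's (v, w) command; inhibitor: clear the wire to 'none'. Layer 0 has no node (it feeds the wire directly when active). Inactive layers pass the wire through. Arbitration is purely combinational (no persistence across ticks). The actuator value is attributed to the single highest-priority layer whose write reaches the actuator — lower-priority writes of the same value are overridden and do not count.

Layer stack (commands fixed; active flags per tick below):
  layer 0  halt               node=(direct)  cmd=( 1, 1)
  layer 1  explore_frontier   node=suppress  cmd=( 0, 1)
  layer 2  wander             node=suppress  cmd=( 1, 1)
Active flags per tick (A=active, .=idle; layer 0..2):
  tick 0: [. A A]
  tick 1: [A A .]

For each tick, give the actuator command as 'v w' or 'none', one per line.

tick 0:
  layer 0 (halt) idle — none
  layer 1 (explore_frontier) active — suppresses: (0, 1)
  layer 2 (wander) active — suppresses: (1, 1)
  → actuator (1, 1)
tick 1:
  layer 0 (halt) active — direct: (1, 1)
  layer 1 (explore_frontier) active — suppresses: (0, 1)
  layer 2 (wander) idle — unchanged: (0, 1)
  → actuator (0, 1)

1 1
0 1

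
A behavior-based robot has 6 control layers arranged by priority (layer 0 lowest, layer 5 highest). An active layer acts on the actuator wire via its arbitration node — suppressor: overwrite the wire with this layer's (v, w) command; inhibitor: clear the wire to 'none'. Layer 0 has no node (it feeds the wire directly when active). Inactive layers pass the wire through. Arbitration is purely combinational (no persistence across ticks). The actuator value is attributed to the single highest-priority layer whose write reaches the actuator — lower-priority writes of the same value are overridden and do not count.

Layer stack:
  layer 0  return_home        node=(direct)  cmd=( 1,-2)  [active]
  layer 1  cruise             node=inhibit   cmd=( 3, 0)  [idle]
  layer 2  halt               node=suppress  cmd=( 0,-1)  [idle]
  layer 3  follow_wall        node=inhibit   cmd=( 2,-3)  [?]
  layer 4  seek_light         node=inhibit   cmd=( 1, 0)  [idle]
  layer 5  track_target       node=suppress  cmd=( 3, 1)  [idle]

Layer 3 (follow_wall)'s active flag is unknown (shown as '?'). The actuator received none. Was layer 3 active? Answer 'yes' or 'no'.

If layer 3 is active=yes:
  actuator would be none
If layer 3 is active=no:
  actuator would be (1, -2)
Observed none, so layer 3 was active.

yes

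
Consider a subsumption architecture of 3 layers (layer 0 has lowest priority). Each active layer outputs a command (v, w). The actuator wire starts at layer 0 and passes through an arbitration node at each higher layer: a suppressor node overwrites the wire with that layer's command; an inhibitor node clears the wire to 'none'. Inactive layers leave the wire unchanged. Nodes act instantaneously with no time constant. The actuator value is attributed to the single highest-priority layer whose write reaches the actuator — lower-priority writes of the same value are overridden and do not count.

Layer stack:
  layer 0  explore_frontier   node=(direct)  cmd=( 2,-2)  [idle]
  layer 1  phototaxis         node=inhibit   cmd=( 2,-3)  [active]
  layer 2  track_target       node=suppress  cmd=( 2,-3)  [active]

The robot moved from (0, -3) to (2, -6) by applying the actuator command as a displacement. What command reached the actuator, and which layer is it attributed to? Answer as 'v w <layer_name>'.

2 -3 track_target

displacement = (2, -6) − (0, -3) = (2, -3)
layer 0 (explore_frontier) idle — none
layer 1 (phototaxis) active — inhibits: none
layer 2 (track_target) active — suppresses: (2, -3)
→ actuator (2, -3) — from layer 2 (track_target)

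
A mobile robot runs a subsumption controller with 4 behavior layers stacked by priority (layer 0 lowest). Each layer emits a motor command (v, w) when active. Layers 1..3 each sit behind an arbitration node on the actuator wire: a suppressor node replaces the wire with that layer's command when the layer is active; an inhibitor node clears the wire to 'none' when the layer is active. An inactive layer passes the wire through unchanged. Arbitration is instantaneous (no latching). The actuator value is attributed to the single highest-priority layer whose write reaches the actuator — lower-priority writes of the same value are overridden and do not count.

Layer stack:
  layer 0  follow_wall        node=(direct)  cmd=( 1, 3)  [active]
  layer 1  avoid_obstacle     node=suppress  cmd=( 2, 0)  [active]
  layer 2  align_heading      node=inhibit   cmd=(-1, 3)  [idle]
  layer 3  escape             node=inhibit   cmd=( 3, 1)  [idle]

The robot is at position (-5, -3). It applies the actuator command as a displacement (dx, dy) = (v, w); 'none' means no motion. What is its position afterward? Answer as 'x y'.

layer 0 (follow_wall) active — direct: (1, 3)
layer 1 (avoid_obstacle) active — suppresses: (2, 0)
layer 2 (align_heading) idle — unchanged: (2, 0)
layer 3 (escape) idle — unchanged: (2, 0)
→ actuator (2, 0)
position: (-5, -3) + (2, 0) = (-3, -3)

-3 -3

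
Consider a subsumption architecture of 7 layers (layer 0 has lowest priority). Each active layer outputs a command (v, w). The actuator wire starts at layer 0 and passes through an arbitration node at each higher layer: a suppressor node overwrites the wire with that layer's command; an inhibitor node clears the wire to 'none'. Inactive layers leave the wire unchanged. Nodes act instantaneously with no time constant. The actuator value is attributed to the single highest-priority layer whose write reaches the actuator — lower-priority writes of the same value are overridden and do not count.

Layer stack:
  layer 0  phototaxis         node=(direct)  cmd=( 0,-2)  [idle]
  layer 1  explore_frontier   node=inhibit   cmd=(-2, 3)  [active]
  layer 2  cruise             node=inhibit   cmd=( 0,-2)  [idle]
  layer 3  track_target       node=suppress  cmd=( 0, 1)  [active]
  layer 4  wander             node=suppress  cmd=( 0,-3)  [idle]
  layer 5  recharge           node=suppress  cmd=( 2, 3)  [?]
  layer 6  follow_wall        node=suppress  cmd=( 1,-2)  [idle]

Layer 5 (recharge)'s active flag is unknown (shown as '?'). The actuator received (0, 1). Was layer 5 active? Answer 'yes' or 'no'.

If layer 5 is active=yes:
  actuator would be (2, 3)
If layer 5 is active=no:
  actuator would be (0, 1)
Observed (0, 1), so layer 5 was idle.

no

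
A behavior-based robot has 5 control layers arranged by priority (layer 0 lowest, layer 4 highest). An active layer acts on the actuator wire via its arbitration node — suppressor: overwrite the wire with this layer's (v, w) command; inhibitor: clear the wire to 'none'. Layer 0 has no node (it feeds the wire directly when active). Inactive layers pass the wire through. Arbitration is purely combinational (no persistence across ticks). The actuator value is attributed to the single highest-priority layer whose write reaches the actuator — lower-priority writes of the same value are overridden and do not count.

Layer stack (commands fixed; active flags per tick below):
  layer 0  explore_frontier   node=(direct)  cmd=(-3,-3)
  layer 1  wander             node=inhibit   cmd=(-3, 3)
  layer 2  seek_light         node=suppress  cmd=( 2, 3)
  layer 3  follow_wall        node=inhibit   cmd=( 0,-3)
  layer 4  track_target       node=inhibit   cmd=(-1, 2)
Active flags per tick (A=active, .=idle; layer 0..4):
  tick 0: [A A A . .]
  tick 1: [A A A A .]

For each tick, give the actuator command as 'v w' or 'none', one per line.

tick 0:
  layer 0 (explore_frontier) active — direct: (-3, -3)
  layer 1 (wander) active — inhibits: none
  layer 2 (seek_light) active — suppresses: (2, 3)
  layer 3 (follow_wall) idle — unchanged: (2, 3)
  layer 4 (track_target) idle — unchanged: (2, 3)
  → actuator (2, 3)
tick 1:
  layer 0 (explore_frontier) active — direct: (-3, -3)
  layer 1 (wander) active — inhibits: none
  layer 2 (seek_light) active — suppresses: (2, 3)
  layer 3 (follow_wall) active — inhibits: none
  layer 4 (track_target) idle — unchanged: none
  → actuator none

2 3
none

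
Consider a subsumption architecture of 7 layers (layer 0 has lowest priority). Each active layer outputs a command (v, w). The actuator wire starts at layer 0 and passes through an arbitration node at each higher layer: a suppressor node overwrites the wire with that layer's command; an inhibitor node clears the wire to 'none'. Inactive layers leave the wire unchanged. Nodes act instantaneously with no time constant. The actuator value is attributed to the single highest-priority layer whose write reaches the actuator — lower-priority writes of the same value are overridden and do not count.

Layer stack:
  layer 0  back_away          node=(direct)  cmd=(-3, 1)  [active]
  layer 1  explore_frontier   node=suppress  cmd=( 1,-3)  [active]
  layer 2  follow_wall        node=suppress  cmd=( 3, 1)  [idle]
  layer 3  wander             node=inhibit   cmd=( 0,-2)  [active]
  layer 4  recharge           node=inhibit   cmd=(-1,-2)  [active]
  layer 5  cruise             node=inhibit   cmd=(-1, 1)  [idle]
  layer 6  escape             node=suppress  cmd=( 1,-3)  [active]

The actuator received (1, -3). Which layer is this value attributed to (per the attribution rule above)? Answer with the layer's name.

escape

layer 0 (back_away) active — direct: (-3, 1)
layer 1 (explore_frontier) active — suppresses: (1, -3)
layer 2 (follow_wall) idle — unchanged: (1, -3)
layer 3 (wander) active — inhibits: none
layer 4 (recharge) active — inhibits: none
layer 5 (cruise) idle — unchanged: none
layer 6 (escape) active — suppresses: (1, -3)
→ actuator (1, -3)
last writer: layer 6 = escape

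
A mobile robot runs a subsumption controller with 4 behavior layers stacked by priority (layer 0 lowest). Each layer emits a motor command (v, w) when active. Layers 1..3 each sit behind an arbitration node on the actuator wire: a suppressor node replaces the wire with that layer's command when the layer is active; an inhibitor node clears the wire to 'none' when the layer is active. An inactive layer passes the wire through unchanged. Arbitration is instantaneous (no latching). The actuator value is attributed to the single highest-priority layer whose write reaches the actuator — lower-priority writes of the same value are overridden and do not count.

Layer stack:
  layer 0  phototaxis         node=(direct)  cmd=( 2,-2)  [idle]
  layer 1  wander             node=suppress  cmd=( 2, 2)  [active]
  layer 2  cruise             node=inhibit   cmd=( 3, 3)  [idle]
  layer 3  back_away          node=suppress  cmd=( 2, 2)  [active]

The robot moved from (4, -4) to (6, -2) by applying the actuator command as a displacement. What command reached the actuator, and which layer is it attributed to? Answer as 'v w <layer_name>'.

2 2 back_away

displacement = (6, -2) − (4, -4) = (2, 2)
layer 0 (phototaxis) idle — none
layer 1 (wander) active — suppresses: (2, 2)
layer 2 (cruise) idle — unchanged: (2, 2)
layer 3 (back_away) active — suppresses: (2, 2)
→ actuator (2, 2) — from layer 3 (back_away)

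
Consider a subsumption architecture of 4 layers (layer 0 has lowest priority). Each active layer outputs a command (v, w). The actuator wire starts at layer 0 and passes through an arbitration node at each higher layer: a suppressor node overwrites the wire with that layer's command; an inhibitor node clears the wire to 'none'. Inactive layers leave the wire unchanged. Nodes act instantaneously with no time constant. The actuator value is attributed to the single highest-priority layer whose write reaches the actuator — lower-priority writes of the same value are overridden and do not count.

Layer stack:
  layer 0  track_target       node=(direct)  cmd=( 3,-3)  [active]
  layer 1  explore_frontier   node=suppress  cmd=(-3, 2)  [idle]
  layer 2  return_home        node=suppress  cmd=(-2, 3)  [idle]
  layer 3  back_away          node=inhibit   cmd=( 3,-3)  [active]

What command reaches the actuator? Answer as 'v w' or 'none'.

layer 0 (track_target) active — direct: (3, -3)
layer 1 (explore_frontier) idle — unchanged: (3, -3)
layer 2 (return_home) idle — unchanged: (3, -3)
layer 3 (back_away) active — inhibits: none
→ actuator none

none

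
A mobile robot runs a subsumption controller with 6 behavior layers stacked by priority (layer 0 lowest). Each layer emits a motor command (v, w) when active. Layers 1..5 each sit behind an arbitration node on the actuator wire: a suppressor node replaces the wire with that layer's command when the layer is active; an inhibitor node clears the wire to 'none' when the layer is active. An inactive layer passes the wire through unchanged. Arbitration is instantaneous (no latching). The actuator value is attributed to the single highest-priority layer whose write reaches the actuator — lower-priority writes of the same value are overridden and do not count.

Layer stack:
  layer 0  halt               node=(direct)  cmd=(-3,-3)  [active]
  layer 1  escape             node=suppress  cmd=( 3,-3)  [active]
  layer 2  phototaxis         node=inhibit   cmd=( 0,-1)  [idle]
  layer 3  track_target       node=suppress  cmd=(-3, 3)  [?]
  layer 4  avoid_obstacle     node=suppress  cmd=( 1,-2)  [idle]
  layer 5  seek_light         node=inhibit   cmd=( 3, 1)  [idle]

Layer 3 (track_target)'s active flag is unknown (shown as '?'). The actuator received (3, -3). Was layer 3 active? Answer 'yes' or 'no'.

If layer 3 is active=yes:
  actuator would be (-3, 3)
If layer 3 is active=no:
  actuator would be (3, -3)
Observed (3, -3), so layer 3 was idle.

no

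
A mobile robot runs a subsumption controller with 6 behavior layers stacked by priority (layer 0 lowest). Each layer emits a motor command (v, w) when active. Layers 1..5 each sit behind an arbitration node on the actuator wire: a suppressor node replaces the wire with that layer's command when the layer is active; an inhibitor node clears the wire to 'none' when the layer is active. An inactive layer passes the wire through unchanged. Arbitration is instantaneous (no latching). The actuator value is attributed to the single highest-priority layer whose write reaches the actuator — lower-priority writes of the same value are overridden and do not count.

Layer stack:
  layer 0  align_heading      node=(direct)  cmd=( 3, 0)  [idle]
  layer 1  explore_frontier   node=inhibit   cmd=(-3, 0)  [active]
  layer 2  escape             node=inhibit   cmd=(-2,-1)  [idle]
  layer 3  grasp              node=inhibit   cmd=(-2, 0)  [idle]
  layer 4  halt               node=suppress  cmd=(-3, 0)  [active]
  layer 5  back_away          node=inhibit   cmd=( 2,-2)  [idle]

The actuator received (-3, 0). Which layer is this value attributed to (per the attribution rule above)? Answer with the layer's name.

[0] align_heading off; wire := none
[1] explore_frontier on (inhibit); wire := none
[2] escape off; pass none
[3] grasp off; pass none
[4] halt on (suppress); wire := (-3, 0)
[5] back_away off; pass (-3, 0)
output (-3, 0)
last writer: layer 4 = halt

halt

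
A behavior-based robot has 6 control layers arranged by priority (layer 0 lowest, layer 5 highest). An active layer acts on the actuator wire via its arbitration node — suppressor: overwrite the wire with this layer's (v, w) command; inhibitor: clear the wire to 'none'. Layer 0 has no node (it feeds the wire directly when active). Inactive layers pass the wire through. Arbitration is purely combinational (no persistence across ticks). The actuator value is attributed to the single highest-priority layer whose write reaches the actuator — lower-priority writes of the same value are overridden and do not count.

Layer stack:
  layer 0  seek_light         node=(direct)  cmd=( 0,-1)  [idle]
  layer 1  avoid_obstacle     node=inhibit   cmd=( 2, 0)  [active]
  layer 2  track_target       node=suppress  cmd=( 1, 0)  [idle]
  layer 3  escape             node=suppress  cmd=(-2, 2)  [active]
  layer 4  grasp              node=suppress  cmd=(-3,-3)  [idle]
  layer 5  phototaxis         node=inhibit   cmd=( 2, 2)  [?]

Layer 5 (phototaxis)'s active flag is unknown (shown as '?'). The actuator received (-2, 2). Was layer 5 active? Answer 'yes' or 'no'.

If layer 5 is active=yes:
  actuator would be none
If layer 5 is active=no:
  actuator would be (-2, 2)
Observed (-2, 2), so layer 5 was idle.

no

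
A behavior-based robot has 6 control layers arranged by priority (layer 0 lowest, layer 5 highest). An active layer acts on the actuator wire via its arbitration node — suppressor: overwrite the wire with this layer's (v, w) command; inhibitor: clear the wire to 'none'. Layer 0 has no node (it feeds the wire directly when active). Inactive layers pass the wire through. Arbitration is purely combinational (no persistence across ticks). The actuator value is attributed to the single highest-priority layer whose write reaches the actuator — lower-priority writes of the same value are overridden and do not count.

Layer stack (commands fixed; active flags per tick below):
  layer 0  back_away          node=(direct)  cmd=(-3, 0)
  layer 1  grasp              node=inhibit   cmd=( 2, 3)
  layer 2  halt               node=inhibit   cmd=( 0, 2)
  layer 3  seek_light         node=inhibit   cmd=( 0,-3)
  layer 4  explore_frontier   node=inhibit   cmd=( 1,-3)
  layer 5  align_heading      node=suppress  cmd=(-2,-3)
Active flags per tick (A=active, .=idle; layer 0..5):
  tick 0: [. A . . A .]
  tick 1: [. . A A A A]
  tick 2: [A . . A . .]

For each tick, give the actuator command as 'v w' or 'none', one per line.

tick 0:
  L0 back_away: idle → wire = none
  L1 grasp: active, inhibitor → wire = none
  L2 halt: idle → wire stays none
  L3 seek_light: idle → wire stays none
  L4 explore_frontier: active, inhibitor → wire = none
  L5 align_heading: idle → wire stays none
  actuator = none
tick 1:
  L0 back_away: idle → wire = none
  L1 grasp: idle → wire stays none
  L2 halt: active, inhibitor → wire = none
  L3 seek_light: active, inhibitor → wire = none
  L4 explore_frontier: active, inhibitor → wire = none
  L5 align_heading: active, suppressor → wire = (-2, -3)
  actuator = (-2, -3)
tick 2:
  L0 back_away: active, feeds wire = (-3, 0)
  L1 grasp: idle → wire stays (-3, 0)
  L2 halt: idle → wire stays (-3, 0)
  L3 seek_light: active, inhibitor → wire = none
  L4 explore_frontier: idle → wire stays none
  L5 align_heading: idle → wire stays none
  actuator = none

none
-2 -3
none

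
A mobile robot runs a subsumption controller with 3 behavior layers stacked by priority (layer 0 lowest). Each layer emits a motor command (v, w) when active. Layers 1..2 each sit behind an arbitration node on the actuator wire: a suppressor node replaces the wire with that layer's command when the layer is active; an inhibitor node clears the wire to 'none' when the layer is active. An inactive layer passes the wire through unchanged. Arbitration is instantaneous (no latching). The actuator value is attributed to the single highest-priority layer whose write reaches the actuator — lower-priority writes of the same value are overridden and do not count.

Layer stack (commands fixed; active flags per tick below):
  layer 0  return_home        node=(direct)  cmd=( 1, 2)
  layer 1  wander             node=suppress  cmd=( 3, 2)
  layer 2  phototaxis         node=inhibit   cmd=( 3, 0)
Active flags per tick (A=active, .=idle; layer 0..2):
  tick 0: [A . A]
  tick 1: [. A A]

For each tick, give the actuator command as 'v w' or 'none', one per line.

none
none

tick 0:
  [0] return_home on; wire := (1, 2)
  [1] wander off; pass (1, 2)
  [2] phototaxis on (inhibit); wire := none
  output none
tick 1:
  [0] return_home off; wire := none
  [1] wander on (suppress); wire := (3, 2)
  [2] phototaxis on (inhibit); wire := none
  output none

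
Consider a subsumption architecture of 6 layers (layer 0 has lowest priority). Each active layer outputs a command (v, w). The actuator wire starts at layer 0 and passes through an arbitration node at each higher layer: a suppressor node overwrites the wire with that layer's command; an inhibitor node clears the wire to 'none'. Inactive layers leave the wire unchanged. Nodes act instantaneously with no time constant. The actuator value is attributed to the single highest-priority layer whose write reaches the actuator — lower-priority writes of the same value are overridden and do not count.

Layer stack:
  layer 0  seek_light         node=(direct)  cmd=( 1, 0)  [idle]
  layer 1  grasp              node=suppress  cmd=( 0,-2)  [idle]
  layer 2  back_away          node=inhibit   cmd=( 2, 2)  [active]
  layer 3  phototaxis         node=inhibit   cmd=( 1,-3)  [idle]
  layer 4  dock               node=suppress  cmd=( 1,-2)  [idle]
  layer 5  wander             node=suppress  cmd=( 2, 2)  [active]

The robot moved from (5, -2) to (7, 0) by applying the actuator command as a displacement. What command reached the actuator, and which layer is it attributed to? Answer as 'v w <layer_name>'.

2 2 wander

displacement = (7, 0) − (5, -2) = (2, 2)
[0] seek_light off; wire := none
[1] grasp off; pass none
[2] back_away on (inhibit); wire := none
[3] phototaxis off; pass none
[4] dock off; pass none
[5] wander on (suppress); wire := (2, 2)
output (2, 2) — from layer 5 (wander)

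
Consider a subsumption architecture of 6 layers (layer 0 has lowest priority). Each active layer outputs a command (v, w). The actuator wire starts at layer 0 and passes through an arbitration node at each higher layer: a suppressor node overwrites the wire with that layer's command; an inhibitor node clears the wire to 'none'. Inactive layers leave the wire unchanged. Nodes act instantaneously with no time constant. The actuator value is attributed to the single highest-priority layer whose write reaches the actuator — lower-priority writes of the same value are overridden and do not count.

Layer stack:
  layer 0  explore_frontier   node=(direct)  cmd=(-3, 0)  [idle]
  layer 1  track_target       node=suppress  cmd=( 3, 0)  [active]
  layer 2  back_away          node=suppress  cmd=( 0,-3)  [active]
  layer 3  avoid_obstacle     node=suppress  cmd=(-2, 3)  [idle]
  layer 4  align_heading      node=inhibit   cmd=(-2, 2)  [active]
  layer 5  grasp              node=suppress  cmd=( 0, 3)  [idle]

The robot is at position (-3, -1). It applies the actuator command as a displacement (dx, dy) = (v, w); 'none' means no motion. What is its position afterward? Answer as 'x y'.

L0 explore_frontier: idle → wire = none
L1 track_target: active, suppressor → wire = (3, 0)
L2 back_away: active, suppressor → wire = (0, -3)
L3 avoid_obstacle: idle → wire stays (0, -3)
L4 align_heading: active, inhibitor → wire = none
L5 grasp: idle → wire stays none
actuator = none
position: (-3, -1) + none = (-3, -1)

-3 -1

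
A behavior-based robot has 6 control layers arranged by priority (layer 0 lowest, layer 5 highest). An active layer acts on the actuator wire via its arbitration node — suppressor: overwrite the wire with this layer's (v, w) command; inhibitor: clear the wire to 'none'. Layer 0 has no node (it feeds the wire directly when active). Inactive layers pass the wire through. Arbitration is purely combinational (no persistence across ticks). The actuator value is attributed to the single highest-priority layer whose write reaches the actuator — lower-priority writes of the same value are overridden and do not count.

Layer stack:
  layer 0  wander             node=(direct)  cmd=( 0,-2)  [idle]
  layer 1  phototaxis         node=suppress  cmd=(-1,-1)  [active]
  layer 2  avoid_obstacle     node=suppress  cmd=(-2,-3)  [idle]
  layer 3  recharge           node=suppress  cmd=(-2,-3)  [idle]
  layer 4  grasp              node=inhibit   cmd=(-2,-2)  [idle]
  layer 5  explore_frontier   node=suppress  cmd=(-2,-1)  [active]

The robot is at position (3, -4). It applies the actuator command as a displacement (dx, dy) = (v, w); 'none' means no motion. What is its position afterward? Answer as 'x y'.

1 -5

layer 0 (wander) idle — none
layer 1 (phototaxis) active — suppresses: (-1, -1)
layer 2 (avoid_obstacle) idle — unchanged: (-1, -1)
layer 3 (recharge) idle — unchanged: (-1, -1)
layer 4 (grasp) idle — unchanged: (-1, -1)
layer 5 (explore_frontier) active — suppresses: (-2, -1)
→ actuator (-2, -1)
position: (3, -4) + (-2, -1) = (1, -5)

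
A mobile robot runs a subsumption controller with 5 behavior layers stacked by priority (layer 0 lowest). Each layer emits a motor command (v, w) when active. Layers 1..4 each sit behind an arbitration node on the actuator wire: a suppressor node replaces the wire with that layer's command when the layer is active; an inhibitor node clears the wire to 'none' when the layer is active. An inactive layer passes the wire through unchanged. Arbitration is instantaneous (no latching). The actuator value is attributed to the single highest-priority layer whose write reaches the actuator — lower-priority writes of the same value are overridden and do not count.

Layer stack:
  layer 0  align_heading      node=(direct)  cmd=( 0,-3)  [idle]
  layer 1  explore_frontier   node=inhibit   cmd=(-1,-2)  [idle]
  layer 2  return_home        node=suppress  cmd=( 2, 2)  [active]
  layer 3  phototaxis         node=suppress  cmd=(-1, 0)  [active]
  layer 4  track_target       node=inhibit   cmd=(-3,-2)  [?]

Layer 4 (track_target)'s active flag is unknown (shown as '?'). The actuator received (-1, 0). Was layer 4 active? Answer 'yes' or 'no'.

no

If layer 4 is active=yes:
  actuator would be none
If layer 4 is active=no:
  actuator would be (-1, 0)
Observed (-1, 0), so layer 4 was idle.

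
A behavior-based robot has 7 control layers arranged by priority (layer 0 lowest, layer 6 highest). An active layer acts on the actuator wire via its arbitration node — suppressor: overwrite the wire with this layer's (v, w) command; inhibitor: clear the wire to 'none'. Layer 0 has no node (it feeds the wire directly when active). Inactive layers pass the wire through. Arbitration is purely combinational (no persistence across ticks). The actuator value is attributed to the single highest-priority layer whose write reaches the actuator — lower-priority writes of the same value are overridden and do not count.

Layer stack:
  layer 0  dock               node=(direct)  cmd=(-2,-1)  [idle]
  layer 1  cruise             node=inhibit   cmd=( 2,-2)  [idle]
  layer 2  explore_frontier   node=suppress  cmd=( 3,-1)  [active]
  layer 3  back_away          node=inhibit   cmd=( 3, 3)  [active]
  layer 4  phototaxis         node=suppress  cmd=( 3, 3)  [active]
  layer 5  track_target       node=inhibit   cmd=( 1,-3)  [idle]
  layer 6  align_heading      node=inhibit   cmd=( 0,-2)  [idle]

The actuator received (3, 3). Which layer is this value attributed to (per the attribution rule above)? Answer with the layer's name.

phototaxis

[0] dock off; wire := none
[1] cruise off; pass none
[2] explore_frontier on (suppress); wire := (3, -1)
[3] back_away on (inhibit); wire := none
[4] phototaxis on (suppress); wire := (3, 3)
[5] track_target off; pass (3, 3)
[6] align_heading off; pass (3, 3)
output (3, 3)
last writer: layer 4 = phototaxis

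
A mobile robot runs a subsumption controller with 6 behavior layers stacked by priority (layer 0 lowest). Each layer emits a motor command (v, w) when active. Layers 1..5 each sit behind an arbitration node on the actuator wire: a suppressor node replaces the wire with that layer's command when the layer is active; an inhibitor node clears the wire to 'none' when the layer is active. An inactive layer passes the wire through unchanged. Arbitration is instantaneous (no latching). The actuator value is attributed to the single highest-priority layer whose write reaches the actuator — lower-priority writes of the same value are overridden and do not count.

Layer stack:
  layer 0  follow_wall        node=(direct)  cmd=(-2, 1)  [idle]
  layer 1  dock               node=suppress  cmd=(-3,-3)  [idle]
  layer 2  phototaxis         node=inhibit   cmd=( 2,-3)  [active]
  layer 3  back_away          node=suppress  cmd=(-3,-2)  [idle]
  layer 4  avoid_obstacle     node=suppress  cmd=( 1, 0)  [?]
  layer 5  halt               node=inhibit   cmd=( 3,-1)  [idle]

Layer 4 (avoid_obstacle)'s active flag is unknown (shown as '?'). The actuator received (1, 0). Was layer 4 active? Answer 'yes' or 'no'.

If layer 4 is active=yes:
  actuator would be (1, 0)
If layer 4 is active=no:
  actuator would be none
Observed (1, 0), so layer 4 was active.

yes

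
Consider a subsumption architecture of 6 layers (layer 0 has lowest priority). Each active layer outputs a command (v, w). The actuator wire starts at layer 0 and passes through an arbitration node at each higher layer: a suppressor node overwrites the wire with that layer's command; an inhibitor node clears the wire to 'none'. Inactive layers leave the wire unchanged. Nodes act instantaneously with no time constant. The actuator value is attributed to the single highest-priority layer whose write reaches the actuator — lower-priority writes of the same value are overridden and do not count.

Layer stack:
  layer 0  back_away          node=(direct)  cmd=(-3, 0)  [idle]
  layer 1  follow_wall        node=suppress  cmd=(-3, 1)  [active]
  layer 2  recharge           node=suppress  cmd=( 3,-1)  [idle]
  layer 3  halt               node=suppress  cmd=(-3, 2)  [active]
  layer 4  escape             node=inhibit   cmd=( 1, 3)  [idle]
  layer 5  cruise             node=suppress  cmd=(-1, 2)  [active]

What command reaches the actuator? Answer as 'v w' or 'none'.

L0 back_away: idle → wire = none
L1 follow_wall: active, suppressor → wire = (-3, 1)
L2 recharge: idle → wire stays (-3, 1)
L3 halt: active, suppressor → wire = (-3, 2)
L4 escape: idle → wire stays (-3, 2)
L5 cruise: active, suppressor → wire = (-1, 2)
actuator = (-1, 2)

-1 2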